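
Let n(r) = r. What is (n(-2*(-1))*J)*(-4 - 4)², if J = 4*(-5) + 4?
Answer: -2048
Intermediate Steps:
J = -16 (J = -20 + 4 = -16)
(n(-2*(-1))*J)*(-4 - 4)² = (-2*(-1)*(-16))*(-4 - 4)² = (2*(-16))*(-8)² = -32*64 = -2048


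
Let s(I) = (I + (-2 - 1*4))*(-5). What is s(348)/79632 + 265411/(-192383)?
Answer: -1192454649/851102392 ≈ -1.4011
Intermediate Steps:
s(I) = 30 - 5*I (s(I) = (I + (-2 - 4))*(-5) = (I - 6)*(-5) = (-6 + I)*(-5) = 30 - 5*I)
s(348)/79632 + 265411/(-192383) = (30 - 5*348)/79632 + 265411/(-192383) = (30 - 1740)*(1/79632) + 265411*(-1/192383) = -1710*1/79632 - 265411/192383 = -95/4424 - 265411/192383 = -1192454649/851102392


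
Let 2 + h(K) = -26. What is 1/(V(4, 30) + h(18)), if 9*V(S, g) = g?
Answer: -3/74 ≈ -0.040541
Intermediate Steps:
h(K) = -28 (h(K) = -2 - 26 = -28)
V(S, g) = g/9
1/(V(4, 30) + h(18)) = 1/((⅑)*30 - 28) = 1/(10/3 - 28) = 1/(-74/3) = -3/74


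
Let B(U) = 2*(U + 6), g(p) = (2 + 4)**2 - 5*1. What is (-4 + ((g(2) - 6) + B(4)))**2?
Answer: 1681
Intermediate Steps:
g(p) = 31 (g(p) = 6**2 - 5 = 36 - 5 = 31)
B(U) = 12 + 2*U (B(U) = 2*(6 + U) = 12 + 2*U)
(-4 + ((g(2) - 6) + B(4)))**2 = (-4 + ((31 - 6) + (12 + 2*4)))**2 = (-4 + (25 + (12 + 8)))**2 = (-4 + (25 + 20))**2 = (-4 + 45)**2 = 41**2 = 1681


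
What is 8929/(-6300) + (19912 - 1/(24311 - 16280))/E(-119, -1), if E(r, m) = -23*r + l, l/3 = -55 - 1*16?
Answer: 17217929138/2660469525 ≈ 6.4718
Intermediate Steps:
l = -213 (l = 3*(-55 - 1*16) = 3*(-55 - 16) = 3*(-71) = -213)
E(r, m) = -213 - 23*r (E(r, m) = -23*r - 213 = -213 - 23*r)
8929/(-6300) + (19912 - 1/(24311 - 16280))/E(-119, -1) = 8929/(-6300) + (19912 - 1/(24311 - 16280))/(-213 - 23*(-119)) = 8929*(-1/6300) + (19912 - 1/8031)/(-213 + 2737) = -8929/6300 + (19912 - 1*1/8031)/2524 = -8929/6300 + (19912 - 1/8031)*(1/2524) = -8929/6300 + (159913271/8031)*(1/2524) = -8929/6300 + 159913271/20270244 = 17217929138/2660469525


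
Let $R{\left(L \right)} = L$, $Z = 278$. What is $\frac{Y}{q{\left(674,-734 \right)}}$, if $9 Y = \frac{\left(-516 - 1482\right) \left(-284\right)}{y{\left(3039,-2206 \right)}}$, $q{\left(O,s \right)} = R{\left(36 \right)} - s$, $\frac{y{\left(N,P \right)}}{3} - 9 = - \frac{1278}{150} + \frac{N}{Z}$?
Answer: $\frac{14606120}{6106947} \approx 2.3917$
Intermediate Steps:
$y{\left(N,P \right)} = \frac{36}{25} + \frac{3 N}{278}$ ($y{\left(N,P \right)} = 27 + 3 \left(- \frac{1278}{150} + \frac{N}{278}\right) = 27 + 3 \left(\left(-1278\right) \frac{1}{150} + N \frac{1}{278}\right) = 27 + 3 \left(- \frac{213}{25} + \frac{N}{278}\right) = 27 + \left(- \frac{639}{25} + \frac{3 N}{278}\right) = \frac{36}{25} + \frac{3 N}{278}$)
$q{\left(O,s \right)} = 36 - s$
$Y = \frac{146061200}{79311}$ ($Y = \frac{\left(-516 - 1482\right) \left(-284\right) \frac{1}{\frac{36}{25} + \frac{3}{278} \cdot 3039}}{9} = \frac{\left(-1998\right) \left(-284\right) \frac{1}{\frac{36}{25} + \frac{9117}{278}}}{9} = \frac{567432 \frac{1}{\frac{237933}{6950}}}{9} = \frac{567432 \cdot \frac{6950}{237933}}{9} = \frac{1}{9} \cdot \frac{438183600}{26437} = \frac{146061200}{79311} \approx 1841.6$)
$\frac{Y}{q{\left(674,-734 \right)}} = \frac{146061200}{79311 \left(36 - -734\right)} = \frac{146061200}{79311 \left(36 + 734\right)} = \frac{146061200}{79311 \cdot 770} = \frac{146061200}{79311} \cdot \frac{1}{770} = \frac{14606120}{6106947}$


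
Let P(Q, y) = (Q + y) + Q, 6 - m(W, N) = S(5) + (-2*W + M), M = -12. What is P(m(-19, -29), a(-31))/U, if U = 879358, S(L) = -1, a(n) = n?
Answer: -69/879358 ≈ -7.8466e-5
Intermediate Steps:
m(W, N) = 19 + 2*W (m(W, N) = 6 - (-1 + (-2*W - 12)) = 6 - (-1 + (-12 - 2*W)) = 6 - (-13 - 2*W) = 6 + (13 + 2*W) = 19 + 2*W)
P(Q, y) = y + 2*Q
P(m(-19, -29), a(-31))/U = (-31 + 2*(19 + 2*(-19)))/879358 = (-31 + 2*(19 - 38))*(1/879358) = (-31 + 2*(-19))*(1/879358) = (-31 - 38)*(1/879358) = -69*1/879358 = -69/879358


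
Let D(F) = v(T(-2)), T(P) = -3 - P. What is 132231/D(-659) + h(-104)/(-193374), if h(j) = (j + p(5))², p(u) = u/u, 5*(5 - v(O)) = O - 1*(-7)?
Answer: 127849985399/3674106 ≈ 34798.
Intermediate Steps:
v(O) = 18/5 - O/5 (v(O) = 5 - (O - 1*(-7))/5 = 5 - (O + 7)/5 = 5 - (7 + O)/5 = 5 + (-7/5 - O/5) = 18/5 - O/5)
p(u) = 1
h(j) = (1 + j)² (h(j) = (j + 1)² = (1 + j)²)
D(F) = 19/5 (D(F) = 18/5 - (-3 - 1*(-2))/5 = 18/5 - (-3 + 2)/5 = 18/5 - ⅕*(-1) = 18/5 + ⅕ = 19/5)
132231/D(-659) + h(-104)/(-193374) = 132231/(19/5) + (1 - 104)²/(-193374) = 132231*(5/19) + (-103)²*(-1/193374) = 661155/19 + 10609*(-1/193374) = 661155/19 - 10609/193374 = 127849985399/3674106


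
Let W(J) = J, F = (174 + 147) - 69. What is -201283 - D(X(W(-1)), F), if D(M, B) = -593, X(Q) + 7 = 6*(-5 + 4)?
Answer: -200690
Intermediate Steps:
F = 252 (F = 321 - 69 = 252)
X(Q) = -13 (X(Q) = -7 + 6*(-5 + 4) = -7 + 6*(-1) = -7 - 6 = -13)
-201283 - D(X(W(-1)), F) = -201283 - 1*(-593) = -201283 + 593 = -200690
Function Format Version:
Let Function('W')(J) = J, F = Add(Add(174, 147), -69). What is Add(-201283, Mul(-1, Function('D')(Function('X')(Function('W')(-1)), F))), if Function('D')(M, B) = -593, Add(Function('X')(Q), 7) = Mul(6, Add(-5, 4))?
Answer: -200690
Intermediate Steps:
F = 252 (F = Add(321, -69) = 252)
Function('X')(Q) = -13 (Function('X')(Q) = Add(-7, Mul(6, Add(-5, 4))) = Add(-7, Mul(6, -1)) = Add(-7, -6) = -13)
Add(-201283, Mul(-1, Function('D')(Function('X')(Function('W')(-1)), F))) = Add(-201283, Mul(-1, -593)) = Add(-201283, 593) = -200690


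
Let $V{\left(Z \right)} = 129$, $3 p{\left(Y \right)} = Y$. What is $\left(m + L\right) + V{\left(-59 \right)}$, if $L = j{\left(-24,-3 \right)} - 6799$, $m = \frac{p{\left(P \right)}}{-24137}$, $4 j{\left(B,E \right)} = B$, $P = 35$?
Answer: $- \frac{483415871}{72411} \approx -6676.0$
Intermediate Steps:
$j{\left(B,E \right)} = \frac{B}{4}$
$p{\left(Y \right)} = \frac{Y}{3}$
$m = - \frac{35}{72411}$ ($m = \frac{\frac{1}{3} \cdot 35}{-24137} = \frac{35}{3} \left(- \frac{1}{24137}\right) = - \frac{35}{72411} \approx -0.00048335$)
$L = -6805$ ($L = \frac{1}{4} \left(-24\right) - 6799 = -6 - 6799 = -6805$)
$\left(m + L\right) + V{\left(-59 \right)} = \left(- \frac{35}{72411} - 6805\right) + 129 = - \frac{492756890}{72411} + 129 = - \frac{483415871}{72411}$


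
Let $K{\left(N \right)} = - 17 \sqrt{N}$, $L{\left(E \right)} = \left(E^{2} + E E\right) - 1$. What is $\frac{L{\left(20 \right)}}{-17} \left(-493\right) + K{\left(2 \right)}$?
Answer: $23171 - 17 \sqrt{2} \approx 23147.0$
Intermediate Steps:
$L{\left(E \right)} = -1 + 2 E^{2}$ ($L{\left(E \right)} = \left(E^{2} + E^{2}\right) - 1 = 2 E^{2} - 1 = -1 + 2 E^{2}$)
$\frac{L{\left(20 \right)}}{-17} \left(-493\right) + K{\left(2 \right)} = \frac{-1 + 2 \cdot 20^{2}}{-17} \left(-493\right) - 17 \sqrt{2} = \left(-1 + 2 \cdot 400\right) \left(- \frac{1}{17}\right) \left(-493\right) - 17 \sqrt{2} = \left(-1 + 800\right) \left(- \frac{1}{17}\right) \left(-493\right) - 17 \sqrt{2} = 799 \left(- \frac{1}{17}\right) \left(-493\right) - 17 \sqrt{2} = \left(-47\right) \left(-493\right) - 17 \sqrt{2} = 23171 - 17 \sqrt{2}$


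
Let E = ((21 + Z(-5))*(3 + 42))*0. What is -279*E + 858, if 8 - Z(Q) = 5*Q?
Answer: 858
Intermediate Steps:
Z(Q) = 8 - 5*Q
E = 0 (E = ((21 + (8 - 5*(-5)))*(3 + 42))*0 = ((21 + (8 + 25))*45)*0 = ((21 + 33)*45)*0 = (54*45)*0 = 2430*0 = 0)
-279*E + 858 = -279*0 + 858 = 0 + 858 = 858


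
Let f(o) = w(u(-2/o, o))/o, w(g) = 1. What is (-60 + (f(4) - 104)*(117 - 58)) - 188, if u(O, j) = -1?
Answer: -25477/4 ≈ -6369.3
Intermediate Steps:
f(o) = 1/o
(-60 + (f(4) - 104)*(117 - 58)) - 188 = (-60 + (1/4 - 104)*(117 - 58)) - 188 = (-60 + (¼ - 104)*59) - 188 = (-60 - 415/4*59) - 188 = (-60 - 24485/4) - 188 = -24725/4 - 188 = -25477/4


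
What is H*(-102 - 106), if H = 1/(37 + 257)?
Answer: -104/147 ≈ -0.70748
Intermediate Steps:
H = 1/294 ≈ 0.0034014
H*(-102 - 106) = (-102 - 106)/294 = (1/294)*(-208) = -104/147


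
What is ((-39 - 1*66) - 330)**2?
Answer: 189225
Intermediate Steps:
((-39 - 1*66) - 330)**2 = ((-39 - 66) - 330)**2 = (-105 - 330)**2 = (-435)**2 = 189225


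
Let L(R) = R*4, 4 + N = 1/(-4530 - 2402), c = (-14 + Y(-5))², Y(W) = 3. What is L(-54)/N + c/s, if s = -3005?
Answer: 166521013/3086135 ≈ 53.958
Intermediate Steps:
c = 121 (c = (-14 + 3)² = (-11)² = 121)
N = -27729/6932 (N = -4 + 1/(-4530 - 2402) = -4 + 1/(-6932) = -4 - 1/6932 = -27729/6932 ≈ -4.0001)
L(R) = 4*R
L(-54)/N + c/s = (4*(-54))/(-27729/6932) + 121/(-3005) = -216*(-6932/27729) + 121*(-1/3005) = 55456/1027 - 121/3005 = 166521013/3086135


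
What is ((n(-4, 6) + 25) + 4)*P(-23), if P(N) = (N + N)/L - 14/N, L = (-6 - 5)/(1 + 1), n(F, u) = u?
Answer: 79450/253 ≈ 314.03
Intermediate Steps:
L = -11/2 ≈ -5.5000
P(N) = -14/N - 4*N/11 (P(N) = (N + N)/(-11/2) - 14/N = (2*N)*(-2/11) - 14/N = -4*N/11 - 14/N = -14/N - 4*N/11)
((n(-4, 6) + 25) + 4)*P(-23) = ((6 + 25) + 4)*(-14/(-23) - 4/11*(-23)) = (31 + 4)*(-14*(-1/23) + 92/11) = 35*(14/23 + 92/11) = 35*(2270/253) = 79450/253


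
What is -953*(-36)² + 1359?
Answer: -1233729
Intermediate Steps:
-953*(-36)² + 1359 = -953*1296 + 1359 = -1235088 + 1359 = -1233729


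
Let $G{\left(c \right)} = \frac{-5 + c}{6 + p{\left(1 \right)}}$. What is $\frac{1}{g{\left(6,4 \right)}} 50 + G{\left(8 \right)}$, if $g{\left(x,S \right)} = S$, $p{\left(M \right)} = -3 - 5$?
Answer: $11$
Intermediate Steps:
$p{\left(M \right)} = -8$
$G{\left(c \right)} = \frac{5}{2} - \frac{c}{2}$ ($G{\left(c \right)} = \frac{-5 + c}{6 - 8} = \frac{-5 + c}{-2} = \left(-5 + c\right) \left(- \frac{1}{2}\right) = \frac{5}{2} - \frac{c}{2}$)
$\frac{1}{g{\left(6,4 \right)}} 50 + G{\left(8 \right)} = \frac{1}{4} \cdot 50 + \left(\frac{5}{2} - 4\right) = \frac{25}{2} - \frac{3}{2} = 11$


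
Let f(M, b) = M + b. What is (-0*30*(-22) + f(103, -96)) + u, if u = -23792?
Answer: -23785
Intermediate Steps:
(-0*30*(-22) + f(103, -96)) + u = (-0*30*(-22) + (103 - 96)) - 23792 = (-0*(-22) + 7) - 23792 = (-1*0 + 7) - 23792 = (0 + 7) - 23792 = 7 - 23792 = -23785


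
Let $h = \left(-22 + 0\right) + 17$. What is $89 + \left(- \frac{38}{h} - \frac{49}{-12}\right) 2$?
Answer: $\frac{3371}{30} \approx 112.37$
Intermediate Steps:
$h = -5$ ($h = -22 + 17 = -5$)
$89 + \left(- \frac{38}{h} - \frac{49}{-12}\right) 2 = 89 + \left(- \frac{38}{-5} - \frac{49}{-12}\right) 2 = 89 + \left(\left(-38\right) \left(- \frac{1}{5}\right) - - \frac{49}{12}\right) 2 = 89 + \left(\frac{38}{5} + \frac{49}{12}\right) 2 = 89 + \frac{701}{60} \cdot 2 = 89 + \frac{701}{30} = \frac{3371}{30}$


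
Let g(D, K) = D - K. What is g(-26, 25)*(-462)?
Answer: 23562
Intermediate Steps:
g(-26, 25)*(-462) = (-26 - 1*25)*(-462) = (-26 - 25)*(-462) = -51*(-462) = 23562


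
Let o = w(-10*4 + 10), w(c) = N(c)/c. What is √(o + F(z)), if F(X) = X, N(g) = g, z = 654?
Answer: √655 ≈ 25.593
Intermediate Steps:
w(c) = 1 (w(c) = c/c = 1)
o = 1
√(o + F(z)) = √(1 + 654) = √655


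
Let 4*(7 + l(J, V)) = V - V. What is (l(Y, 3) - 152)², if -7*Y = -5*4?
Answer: 25281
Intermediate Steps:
Y = 20/7 (Y = -(-5)*4/7 = -⅐*(-20) = 20/7 ≈ 2.8571)
l(J, V) = -7 (l(J, V) = -7 + (V - V)/4 = -7 + (¼)*0 = -7 + 0 = -7)
(l(Y, 3) - 152)² = (-7 - 152)² = (-159)² = 25281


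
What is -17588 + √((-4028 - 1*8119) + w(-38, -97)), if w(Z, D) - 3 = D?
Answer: -17588 + I*√12241 ≈ -17588.0 + 110.64*I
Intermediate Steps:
w(Z, D) = 3 + D
-17588 + √((-4028 - 1*8119) + w(-38, -97)) = -17588 + √((-4028 - 1*8119) + (3 - 97)) = -17588 + √((-4028 - 8119) - 94) = -17588 + √(-12147 - 94) = -17588 + √(-12241) = -17588 + I*√12241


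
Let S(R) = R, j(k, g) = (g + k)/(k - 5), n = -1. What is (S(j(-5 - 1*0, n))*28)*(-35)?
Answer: -588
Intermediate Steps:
j(k, g) = (g + k)/(-5 + k)
(S(j(-5 - 1*0, n))*28)*(-35) = (((-1 + (-5 - 1*0))/(-5 + (-5 - 1*0)))*28)*(-35) = (((-1 + (-5 + 0))/(-5 + (-5 + 0)))*28)*(-35) = (((-1 - 5)/(-5 - 5))*28)*(-35) = ((-6/(-10))*28)*(-35) = (-1/10*(-6)*28)*(-35) = ((3/5)*28)*(-35) = (84/5)*(-35) = -588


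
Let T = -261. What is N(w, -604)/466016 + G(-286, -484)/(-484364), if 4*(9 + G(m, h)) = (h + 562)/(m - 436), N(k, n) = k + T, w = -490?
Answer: -32449444691/20371353987616 ≈ -0.0015929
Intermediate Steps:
N(k, n) = -261 + k (N(k, n) = k - 261 = -261 + k)
G(m, h) = -9 + (562 + h)/(4*(-436 + m)) (G(m, h) = -9 + ((h + 562)/(m - 436))/4 = -9 + ((562 + h)/(-436 + m))/4 = -9 + (562 + h)/(4*(-436 + m)))
N(w, -604)/466016 + G(-286, -484)/(-484364) = (-261 - 490)/466016 + ((16258 - 484 - 36*(-286))/(4*(-436 - 286)))/(-484364) = -751*1/466016 + ((1/4)*(16258 - 484 + 10296)/(-722))*(-1/484364) = -751/466016 + ((1/4)*(-1/722)*26070)*(-1/484364) = -751/466016 - 13035/1444*(-1/484364) = -751/466016 + 13035/699421616 = -32449444691/20371353987616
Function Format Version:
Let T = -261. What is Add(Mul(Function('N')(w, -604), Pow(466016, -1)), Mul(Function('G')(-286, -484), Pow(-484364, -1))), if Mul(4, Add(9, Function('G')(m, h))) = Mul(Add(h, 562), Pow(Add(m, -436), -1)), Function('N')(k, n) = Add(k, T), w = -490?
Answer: Rational(-32449444691, 20371353987616) ≈ -0.0015929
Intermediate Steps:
Function('N')(k, n) = Add(-261, k) (Function('N')(k, n) = Add(k, -261) = Add(-261, k))
Function('G')(m, h) = Add(-9, Mul(Rational(1, 4), Pow(Add(-436, m), -1), Add(562, h))) (Function('G')(m, h) = Add(-9, Mul(Rational(1, 4), Mul(Add(h, 562), Pow(Add(m, -436), -1)))) = Add(-9, Mul(Rational(1, 4), Mul(Add(562, h), Pow(Add(-436, m), -1)))) = Add(-9, Mul(Rational(1, 4), Mul(Pow(Add(-436, m), -1), Add(562, h)))) = Add(-9, Mul(Rational(1, 4), Pow(Add(-436, m), -1), Add(562, h))))
Add(Mul(Function('N')(w, -604), Pow(466016, -1)), Mul(Function('G')(-286, -484), Pow(-484364, -1))) = Add(Mul(Add(-261, -490), Pow(466016, -1)), Mul(Mul(Rational(1, 4), Pow(Add(-436, -286), -1), Add(16258, -484, Mul(-36, -286))), Pow(-484364, -1))) = Add(Mul(-751, Rational(1, 466016)), Mul(Mul(Rational(1, 4), Pow(-722, -1), Add(16258, -484, 10296)), Rational(-1, 484364))) = Add(Rational(-751, 466016), Mul(Mul(Rational(1, 4), Rational(-1, 722), 26070), Rational(-1, 484364))) = Add(Rational(-751, 466016), Mul(Rational(-13035, 1444), Rational(-1, 484364))) = Add(Rational(-751, 466016), Rational(13035, 699421616)) = Rational(-32449444691, 20371353987616)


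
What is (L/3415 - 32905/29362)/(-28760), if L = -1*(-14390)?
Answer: -62029721/576760114960 ≈ -0.00010755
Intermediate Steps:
L = 14390
(L/3415 - 32905/29362)/(-28760) = (14390/3415 - 32905/29362)/(-28760) = (14390*(1/3415) - 32905*1/29362)*(-1/28760) = (2878/683 - 32905/29362)*(-1/28760) = (62029721/20054246)*(-1/28760) = -62029721/576760114960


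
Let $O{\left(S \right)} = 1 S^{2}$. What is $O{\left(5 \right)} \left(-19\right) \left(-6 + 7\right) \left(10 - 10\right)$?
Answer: $0$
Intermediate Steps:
$O{\left(S \right)} = S^{2}$
$O{\left(5 \right)} \left(-19\right) \left(-6 + 7\right) \left(10 - 10\right) = 5^{2} \left(-19\right) \left(-6 + 7\right) \left(10 - 10\right) = 25 \left(-19\right) 1 \cdot 0 = \left(-475\right) 0 = 0$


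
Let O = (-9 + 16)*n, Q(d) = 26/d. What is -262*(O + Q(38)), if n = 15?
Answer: -526096/19 ≈ -27689.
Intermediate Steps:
O = 105 (O = (-9 + 16)*15 = 7*15 = 105)
-262*(O + Q(38)) = -262*(105 + 26/38) = -262*(105 + 26*(1/38)) = -262*(105 + 13/19) = -262*2008/19 = -526096/19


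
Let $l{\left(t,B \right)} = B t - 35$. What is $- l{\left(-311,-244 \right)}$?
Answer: $-75849$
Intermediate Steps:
$l{\left(t,B \right)} = -35 + B t$
$- l{\left(-311,-244 \right)} = - (-35 - -75884) = - (-35 + 75884) = \left(-1\right) 75849 = -75849$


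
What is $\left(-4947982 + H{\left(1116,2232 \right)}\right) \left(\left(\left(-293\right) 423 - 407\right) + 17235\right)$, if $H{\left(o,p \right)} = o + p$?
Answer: $529624692374$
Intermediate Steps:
$\left(-4947982 + H{\left(1116,2232 \right)}\right) \left(\left(\left(-293\right) 423 - 407\right) + 17235\right) = \left(-4947982 + \left(1116 + 2232\right)\right) \left(\left(\left(-293\right) 423 - 407\right) + 17235\right) = \left(-4947982 + 3348\right) \left(\left(-123939 - 407\right) + 17235\right) = - 4944634 \left(-124346 + 17235\right) = \left(-4944634\right) \left(-107111\right) = 529624692374$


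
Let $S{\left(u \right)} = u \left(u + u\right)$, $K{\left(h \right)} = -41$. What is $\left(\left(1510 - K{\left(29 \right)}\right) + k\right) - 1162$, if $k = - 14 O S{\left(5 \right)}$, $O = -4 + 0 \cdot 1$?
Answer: $3189$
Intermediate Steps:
$O = -4$ ($O = -4 + 0 = -4$)
$S{\left(u \right)} = 2 u^{2}$ ($S{\left(u \right)} = u 2 u = 2 u^{2}$)
$k = 2800$ ($k = \left(-14\right) \left(-4\right) 2 \cdot 5^{2} = 56 \cdot 2 \cdot 25 = 56 \cdot 50 = 2800$)
$\left(\left(1510 - K{\left(29 \right)}\right) + k\right) - 1162 = \left(\left(1510 - -41\right) + 2800\right) - 1162 = \left(\left(1510 + 41\right) + 2800\right) - 1162 = \left(1551 + 2800\right) - 1162 = 4351 - 1162 = 3189$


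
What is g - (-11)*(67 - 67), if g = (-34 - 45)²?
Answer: 6241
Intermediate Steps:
g = 6241 (g = (-79)² = 6241)
g - (-11)*(67 - 67) = 6241 - (-11)*(67 - 67) = 6241 - (-11)*0 = 6241 - 1*0 = 6241 + 0 = 6241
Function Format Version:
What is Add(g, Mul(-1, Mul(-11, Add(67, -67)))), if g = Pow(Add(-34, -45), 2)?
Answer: 6241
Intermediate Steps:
g = 6241 (g = Pow(-79, 2) = 6241)
Add(g, Mul(-1, Mul(-11, Add(67, -67)))) = Add(6241, Mul(-1, Mul(-11, Add(67, -67)))) = Add(6241, Mul(-1, Mul(-11, 0))) = Add(6241, Mul(-1, 0)) = Add(6241, 0) = 6241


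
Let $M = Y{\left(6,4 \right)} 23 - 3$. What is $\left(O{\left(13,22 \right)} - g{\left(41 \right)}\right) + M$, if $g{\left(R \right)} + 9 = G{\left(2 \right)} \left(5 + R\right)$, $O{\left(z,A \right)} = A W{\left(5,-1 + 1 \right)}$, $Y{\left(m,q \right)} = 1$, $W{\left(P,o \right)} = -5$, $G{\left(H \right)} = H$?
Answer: $-173$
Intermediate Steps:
$O{\left(z,A \right)} = - 5 A$ ($O{\left(z,A \right)} = A \left(-5\right) = - 5 A$)
$g{\left(R \right)} = 1 + 2 R$ ($g{\left(R \right)} = -9 + 2 \left(5 + R\right) = -9 + \left(10 + 2 R\right) = 1 + 2 R$)
$M = 20$ ($M = 1 \cdot 23 - 3 = 23 - 3 = 20$)
$\left(O{\left(13,22 \right)} - g{\left(41 \right)}\right) + M = \left(\left(-5\right) 22 - \left(1 + 2 \cdot 41\right)\right) + 20 = \left(-110 - \left(1 + 82\right)\right) + 20 = \left(-110 - 83\right) + 20 = -193 + 20 = -173$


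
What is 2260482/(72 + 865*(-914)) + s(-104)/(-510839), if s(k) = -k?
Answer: -82487470025/28845545813 ≈ -2.8596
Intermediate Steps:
2260482/(72 + 865*(-914)) + s(-104)/(-510839) = 2260482/(72 + 865*(-914)) - 1*(-104)/(-510839) = 2260482/(72 - 790610) + 104*(-1/510839) = 2260482/(-790538) - 104/510839 = 2260482*(-1/790538) - 104/510839 = -161463/56467 - 104/510839 = -82487470025/28845545813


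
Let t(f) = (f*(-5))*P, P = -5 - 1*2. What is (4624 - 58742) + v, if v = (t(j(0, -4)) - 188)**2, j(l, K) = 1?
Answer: -30709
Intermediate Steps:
P = -7 (P = -5 - 2 = -7)
t(f) = 35*f (t(f) = (f*(-5))*(-7) = -5*f*(-7) = 35*f)
v = 23409 (v = (35*1 - 188)**2 = (35 - 188)**2 = (-153)**2 = 23409)
(4624 - 58742) + v = (4624 - 58742) + 23409 = -54118 + 23409 = -30709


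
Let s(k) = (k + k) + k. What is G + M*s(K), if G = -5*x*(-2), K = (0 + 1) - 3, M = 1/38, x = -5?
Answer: -953/19 ≈ -50.158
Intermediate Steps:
M = 1/38 ≈ 0.026316
K = -2 (K = 1 - 3 = -2)
s(k) = 3*k (s(k) = 2*k + k = 3*k)
G = -50 (G = -5*(-5)*(-2) = 25*(-2) = -50)
G + M*s(K) = -50 + (3*(-2))/38 = -50 + (1/38)*(-6) = -50 - 3/19 = -953/19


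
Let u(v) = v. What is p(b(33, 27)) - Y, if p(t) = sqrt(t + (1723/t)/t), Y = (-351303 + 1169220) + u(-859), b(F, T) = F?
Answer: -817058 + 2*sqrt(9415)/33 ≈ -8.1705e+5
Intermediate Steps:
Y = 817058 (Y = (-351303 + 1169220) - 859 = 817917 - 859 = 817058)
p(t) = sqrt(t + 1723/t**2)
p(b(33, 27)) - Y = sqrt(33 + 1723/33**2) - 1*817058 = sqrt(33 + 1723*(1/1089)) - 817058 = sqrt(33 + 1723/1089) - 817058 = sqrt(37660/1089) - 817058 = 2*sqrt(9415)/33 - 817058 = -817058 + 2*sqrt(9415)/33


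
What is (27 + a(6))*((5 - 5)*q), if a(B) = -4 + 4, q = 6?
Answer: 0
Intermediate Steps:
a(B) = 0
(27 + a(6))*((5 - 5)*q) = (27 + 0)*((5 - 5)*6) = 27*(0*6) = 27*0 = 0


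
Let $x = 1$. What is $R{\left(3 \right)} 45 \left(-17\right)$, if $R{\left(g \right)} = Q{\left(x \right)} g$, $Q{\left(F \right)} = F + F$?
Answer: $-4590$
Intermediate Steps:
$Q{\left(F \right)} = 2 F$
$R{\left(g \right)} = 2 g$ ($R{\left(g \right)} = 2 \cdot 1 g = 2 g$)
$R{\left(3 \right)} 45 \left(-17\right) = 2 \cdot 3 \cdot 45 \left(-17\right) = 6 \cdot 45 \left(-17\right) = 270 \left(-17\right) = -4590$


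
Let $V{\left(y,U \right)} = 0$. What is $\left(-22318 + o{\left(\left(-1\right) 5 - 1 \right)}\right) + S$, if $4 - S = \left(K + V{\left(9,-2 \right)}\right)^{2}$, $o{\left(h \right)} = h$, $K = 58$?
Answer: $-25684$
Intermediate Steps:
$S = -3360$ ($S = 4 - \left(58 + 0\right)^{2} = 4 - 58^{2} = 4 - 3364 = -3360$)
$\left(-22318 + o{\left(\left(-1\right) 5 - 1 \right)}\right) + S = \left(-22318 - 6\right) - 3360 = -22324 - 3360 = -25684$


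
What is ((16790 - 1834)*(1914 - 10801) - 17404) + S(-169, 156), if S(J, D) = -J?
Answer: -132931207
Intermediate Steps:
((16790 - 1834)*(1914 - 10801) - 17404) + S(-169, 156) = ((16790 - 1834)*(1914 - 10801) - 17404) - 1*(-169) = (14956*(-8887) - 17404) + 169 = (-132913972 - 17404) + 169 = -132931376 + 169 = -132931207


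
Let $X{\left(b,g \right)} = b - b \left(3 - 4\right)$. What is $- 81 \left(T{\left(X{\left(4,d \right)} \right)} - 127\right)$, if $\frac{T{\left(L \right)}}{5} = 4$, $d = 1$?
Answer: $8667$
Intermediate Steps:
$X{\left(b,g \right)} = 2 b$ ($X{\left(b,g \right)} = b - b \left(-1\right) = b - - b = b + b = 2 b$)
$T{\left(L \right)} = 20$ ($T{\left(L \right)} = 5 \cdot 4 = 20$)
$- 81 \left(T{\left(X{\left(4,d \right)} \right)} - 127\right) = - 81 \left(20 - 127\right) = \left(-81\right) \left(-107\right) = 8667$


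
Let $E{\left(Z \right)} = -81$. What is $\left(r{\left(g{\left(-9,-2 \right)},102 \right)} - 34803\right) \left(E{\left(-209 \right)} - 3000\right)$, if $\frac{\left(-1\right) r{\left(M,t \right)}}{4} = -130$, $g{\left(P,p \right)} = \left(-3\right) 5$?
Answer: $105625923$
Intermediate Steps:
$g{\left(P,p \right)} = -15$
$r{\left(M,t \right)} = 520$ ($r{\left(M,t \right)} = \left(-4\right) \left(-130\right) = 520$)
$\left(r{\left(g{\left(-9,-2 \right)},102 \right)} - 34803\right) \left(E{\left(-209 \right)} - 3000\right) = \left(520 - 34803\right) \left(-81 - 3000\right) = \left(-34283\right) \left(-3081\right) = 105625923$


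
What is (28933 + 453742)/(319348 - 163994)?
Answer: 1075/346 ≈ 3.1069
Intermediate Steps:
(28933 + 453742)/(319348 - 163994) = 482675/155354 = 482675*(1/155354) = 1075/346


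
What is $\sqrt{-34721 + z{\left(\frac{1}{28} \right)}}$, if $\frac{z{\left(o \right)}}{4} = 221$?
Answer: $i \sqrt{33837} \approx 183.95 i$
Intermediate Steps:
$z{\left(o \right)} = 884$ ($z{\left(o \right)} = 4 \cdot 221 = 884$)
$\sqrt{-34721 + z{\left(\frac{1}{28} \right)}} = \sqrt{-34721 + 884} = \sqrt{-33837} = i \sqrt{33837}$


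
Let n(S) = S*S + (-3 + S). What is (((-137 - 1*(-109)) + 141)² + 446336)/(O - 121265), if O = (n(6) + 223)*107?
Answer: -153035/31077 ≈ -4.9244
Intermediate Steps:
n(S) = -3 + S + S² (n(S) = S² + (-3 + S) = -3 + S + S²)
O = 28034 (O = ((-3 + 6 + 6²) + 223)*107 = ((-3 + 6 + 36) + 223)*107 = (39 + 223)*107 = 262*107 = 28034)
(((-137 - 1*(-109)) + 141)² + 446336)/(O - 121265) = (((-137 - 1*(-109)) + 141)² + 446336)/(28034 - 121265) = (((-137 + 109) + 141)² + 446336)/(-93231) = ((-28 + 141)² + 446336)*(-1/93231) = (113² + 446336)*(-1/93231) = (12769 + 446336)*(-1/93231) = 459105*(-1/93231) = -153035/31077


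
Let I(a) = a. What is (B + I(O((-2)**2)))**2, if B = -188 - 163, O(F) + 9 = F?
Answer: 126736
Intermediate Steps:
O(F) = -9 + F
B = -351
(B + I(O((-2)**2)))**2 = (-351 + (-9 + (-2)**2))**2 = (-351 + (-9 + 4))**2 = (-351 - 5)**2 = (-356)**2 = 126736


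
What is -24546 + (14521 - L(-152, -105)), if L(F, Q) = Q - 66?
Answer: -9854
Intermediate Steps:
L(F, Q) = -66 + Q
-24546 + (14521 - L(-152, -105)) = -24546 + (14521 - (-66 - 105)) = -24546 + (14521 - 1*(-171)) = -24546 + (14521 + 171) = -24546 + 14692 = -9854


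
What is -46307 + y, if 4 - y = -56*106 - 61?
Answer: -40306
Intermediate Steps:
y = 6001 (y = 4 - (-56*106 - 61) = 4 - (-5936 - 61) = 4 - 1*(-5997) = 4 + 5997 = 6001)
-46307 + y = -46307 + 6001 = -40306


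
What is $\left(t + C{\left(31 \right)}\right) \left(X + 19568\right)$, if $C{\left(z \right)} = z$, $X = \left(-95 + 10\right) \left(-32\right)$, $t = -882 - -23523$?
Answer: $505313536$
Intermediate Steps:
$t = 22641$ ($t = -882 + 23523 = 22641$)
$X = 2720$ ($X = \left(-85\right) \left(-32\right) = 2720$)
$\left(t + C{\left(31 \right)}\right) \left(X + 19568\right) = \left(22641 + 31\right) \left(2720 + 19568\right) = 22672 \cdot 22288 = 505313536$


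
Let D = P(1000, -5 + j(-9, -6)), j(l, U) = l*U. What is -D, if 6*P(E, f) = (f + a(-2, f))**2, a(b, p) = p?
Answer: -4802/3 ≈ -1600.7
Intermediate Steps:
j(l, U) = U*l
P(E, f) = 2*f**2/3 (P(E, f) = (f + f)**2/6 = (2*f)**2/6 = (4*f**2)/6 = 2*f**2/3)
D = 4802/3 (D = 2*(-5 - 6*(-9))**2/3 = 2*(-5 + 54)**2/3 = (2/3)*49**2 = (2/3)*2401 = 4802/3 ≈ 1600.7)
-D = -1*4802/3 = -4802/3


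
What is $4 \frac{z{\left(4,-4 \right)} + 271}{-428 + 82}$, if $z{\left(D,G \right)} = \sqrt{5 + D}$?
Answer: $- \frac{548}{173} \approx -3.1676$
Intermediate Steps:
$4 \frac{z{\left(4,-4 \right)} + 271}{-428 + 82} = 4 \frac{\sqrt{5 + 4} + 271}{-428 + 82} = 4 \frac{\sqrt{9} + 271}{-346} = 4 \left(3 + 271\right) \left(- \frac{1}{346}\right) = 4 \cdot 274 \left(- \frac{1}{346}\right) = 4 \left(- \frac{137}{173}\right) = - \frac{548}{173}$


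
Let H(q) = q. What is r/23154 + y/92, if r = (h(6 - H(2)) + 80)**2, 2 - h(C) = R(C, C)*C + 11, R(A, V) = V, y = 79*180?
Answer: 82382045/532542 ≈ 154.70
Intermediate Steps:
y = 14220
h(C) = -9 - C**2 (h(C) = 2 - (C*C + 11) = 2 - (C**2 + 11) = 2 - (11 + C**2) = 2 + (-11 - C**2) = -9 - C**2)
r = 3025 (r = ((-9 - (6 - 1*2)**2) + 80)**2 = ((-9 - (6 - 2)**2) + 80)**2 = ((-9 - 1*4**2) + 80)**2 = ((-9 - 1*16) + 80)**2 = ((-9 - 16) + 80)**2 = (-25 + 80)**2 = 55**2 = 3025)
r/23154 + y/92 = 3025/23154 + 14220/92 = 3025*(1/23154) + 14220*(1/92) = 3025/23154 + 3555/23 = 82382045/532542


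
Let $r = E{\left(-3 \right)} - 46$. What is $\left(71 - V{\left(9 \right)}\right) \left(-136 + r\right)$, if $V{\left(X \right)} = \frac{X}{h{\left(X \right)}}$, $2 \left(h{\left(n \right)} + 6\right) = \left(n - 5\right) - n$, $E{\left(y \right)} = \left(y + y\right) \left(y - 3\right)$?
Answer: $- \frac{178850}{17} \approx -10521.0$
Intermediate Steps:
$E{\left(y \right)} = 2 y \left(-3 + y\right)$
$h{\left(n \right)} = - \frac{17}{2}$ ($h{\left(n \right)} = -6 + \frac{\left(n - 5\right) - n}{2} = -6 + \frac{\left(-5 + n\right) - n}{2} = -6 + \frac{1}{2} \left(-5\right) = -6 - \frac{5}{2} = - \frac{17}{2}$)
$V{\left(X \right)} = - \frac{2 X}{17}$ ($V{\left(X \right)} = \frac{X}{- \frac{17}{2}} = X \left(- \frac{2}{17}\right) = - \frac{2 X}{17}$)
$r = -10$ ($r = 2 \left(-3\right) \left(-3 - 3\right) - 46 = 2 \left(-3\right) \left(-6\right) - 46 = 36 - 46 = -10$)
$\left(71 - V{\left(9 \right)}\right) \left(-136 + r\right) = \left(71 - \left(- \frac{2}{17}\right) 9\right) \left(-136 - 10\right) = \left(71 - - \frac{18}{17}\right) \left(-146\right) = \left(71 + \frac{18}{17}\right) \left(-146\right) = \frac{1225}{17} \left(-146\right) = - \frac{178850}{17}$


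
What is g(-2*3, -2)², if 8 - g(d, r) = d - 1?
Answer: 225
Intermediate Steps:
g(d, r) = 9 - d (g(d, r) = 8 - (d - 1) = 8 - (-1 + d) = 8 + (1 - d) = 9 - d)
g(-2*3, -2)² = (9 - (-2)*3)² = (9 - 1*(-6))² = (9 + 6)² = 15² = 225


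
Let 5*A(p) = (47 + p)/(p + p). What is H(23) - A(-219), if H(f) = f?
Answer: 25099/1095 ≈ 22.921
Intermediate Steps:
A(p) = (47 + p)/(10*p) (A(p) = ((47 + p)/(p + p))/5 = ((47 + p)/((2*p)))/5 = ((47 + p)*(1/(2*p)))/5 = ((47 + p)/(2*p))/5 = (47 + p)/(10*p))
H(23) - A(-219) = 23 - (47 - 219)/(10*(-219)) = 23 - (-1)*(-172)/(10*219) = 23 - 1*86/1095 = 23 - 86/1095 = 25099/1095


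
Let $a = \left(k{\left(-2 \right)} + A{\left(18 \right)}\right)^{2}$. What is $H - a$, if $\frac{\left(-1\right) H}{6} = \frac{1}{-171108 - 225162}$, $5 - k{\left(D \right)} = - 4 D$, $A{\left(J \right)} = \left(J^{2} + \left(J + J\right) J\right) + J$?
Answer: $- \frac{64338991604}{66045} \approx -9.7417 \cdot 10^{5}$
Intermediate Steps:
$A{\left(J \right)} = J + 3 J^{2}$ ($A{\left(J \right)} = \left(J^{2} + 2 J J\right) + J = \left(J^{2} + 2 J^{2}\right) + J = 3 J^{2} + J = J + 3 J^{2}$)
$k{\left(D \right)} = 5 + 4 D$ ($k{\left(D \right)} = 5 - - 4 D = 5 + 4 D$)
$H = \frac{1}{66045}$ ($H = - \frac{6}{-171108 - 225162} = - \frac{6}{-396270} = \left(-6\right) \left(- \frac{1}{396270}\right) = \frac{1}{66045} \approx 1.5141 \cdot 10^{-5}$)
$a = 974169$ ($a = \left(\left(5 + 4 \left(-2\right)\right) + 18 \left(1 + 3 \cdot 18\right)\right)^{2} = \left(\left(5 - 8\right) + 18 \left(1 + 54\right)\right)^{2} = \left(-3 + 18 \cdot 55\right)^{2} = \left(-3 + 990\right)^{2} = 987^{2} = 974169$)
$H - a = \frac{1}{66045} - 974169 = - \frac{64338991604}{66045}$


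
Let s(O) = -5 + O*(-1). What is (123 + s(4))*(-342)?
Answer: -38988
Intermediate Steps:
s(O) = -5 - O
(123 + s(4))*(-342) = (123 + (-5 - 1*4))*(-342) = (123 + (-5 - 4))*(-342) = (123 - 9)*(-342) = 114*(-342) = -38988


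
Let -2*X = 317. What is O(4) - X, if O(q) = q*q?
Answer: 349/2 ≈ 174.50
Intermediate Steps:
X = -317/2 (X = -½*317 = -317/2 ≈ -158.50)
O(q) = q²
O(4) - X = 4² - 1*(-317/2) = 16 + 317/2 = 349/2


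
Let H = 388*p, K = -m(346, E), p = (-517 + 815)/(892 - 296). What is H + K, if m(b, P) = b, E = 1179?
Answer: -152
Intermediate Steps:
p = ½ (p = 298/596 = 298*(1/596) = ½ ≈ 0.50000)
K = -346 (K = -1*346 = -346)
H = 194 (H = 388*(½) = 194)
H + K = 194 - 346 = -152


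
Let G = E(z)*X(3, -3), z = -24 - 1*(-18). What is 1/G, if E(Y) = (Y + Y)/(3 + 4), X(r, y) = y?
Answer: 7/36 ≈ 0.19444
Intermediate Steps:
z = -6 (z = -24 + 18 = -6)
E(Y) = 2*Y/7 (E(Y) = (2*Y)/7 = (2*Y)*(⅐) = 2*Y/7)
G = 36/7 (G = ((2/7)*(-6))*(-3) = -12/7*(-3) = 36/7 ≈ 5.1429)
1/G = 1/(36/7) = 7/36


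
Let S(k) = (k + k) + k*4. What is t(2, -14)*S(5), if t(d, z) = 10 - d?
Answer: 240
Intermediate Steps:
S(k) = 6*k (S(k) = 2*k + 4*k = 6*k)
t(2, -14)*S(5) = (10 - 1*2)*(6*5) = (10 - 2)*30 = 8*30 = 240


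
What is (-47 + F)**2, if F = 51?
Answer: 16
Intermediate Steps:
(-47 + F)**2 = (-47 + 51)**2 = 4**2 = 16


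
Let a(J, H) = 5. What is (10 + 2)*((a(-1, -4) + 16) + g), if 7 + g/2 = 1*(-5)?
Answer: -36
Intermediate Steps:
g = -24 (g = -14 + 2*(1*(-5)) = -14 + 2*(-5) = -14 - 10 = -24)
(10 + 2)*((a(-1, -4) + 16) + g) = (10 + 2)*((5 + 16) - 24) = 12*(21 - 24) = 12*(-3) = -36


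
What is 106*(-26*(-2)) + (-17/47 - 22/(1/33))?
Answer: 224925/47 ≈ 4785.6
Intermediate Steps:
106*(-26*(-2)) + (-17/47 - 22/(1/33)) = 106*52 + (-17*1/47 - 22/1/33) = 5512 + (-17/47 - 22*33) = 5512 + (-17/47 - 726) = 5512 - 34139/47 = 224925/47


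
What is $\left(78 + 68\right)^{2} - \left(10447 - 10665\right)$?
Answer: $21534$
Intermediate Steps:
$\left(78 + 68\right)^{2} - \left(10447 - 10665\right) = 146^{2} - -218 = 21316 + 218 = 21534$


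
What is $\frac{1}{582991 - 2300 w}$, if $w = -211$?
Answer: $\frac{1}{1068291} \approx 9.3607 \cdot 10^{-7}$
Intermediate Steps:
$\frac{1}{582991 - 2300 w} = \frac{1}{582991 - -485300} = \frac{1}{582991 + 485300} = \frac{1}{1068291}$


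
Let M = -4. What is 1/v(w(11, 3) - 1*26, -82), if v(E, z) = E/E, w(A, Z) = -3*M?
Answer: 1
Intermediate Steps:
w(A, Z) = 12 (w(A, Z) = -3*(-4) = 12)
v(E, z) = 1
1/v(w(11, 3) - 1*26, -82) = 1/1 = 1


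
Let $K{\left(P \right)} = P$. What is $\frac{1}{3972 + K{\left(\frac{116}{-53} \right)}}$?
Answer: $\frac{53}{210400} \approx 0.0002519$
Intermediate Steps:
$\frac{1}{3972 + K{\left(\frac{116}{-53} \right)}} = \frac{1}{3972 + \frac{116}{-53}} = \frac{1}{3972 + 116 \left(- \frac{1}{53}\right)} = \frac{1}{3972 - \frac{116}{53}} = \frac{1}{\frac{210400}{53}} = \frac{53}{210400}$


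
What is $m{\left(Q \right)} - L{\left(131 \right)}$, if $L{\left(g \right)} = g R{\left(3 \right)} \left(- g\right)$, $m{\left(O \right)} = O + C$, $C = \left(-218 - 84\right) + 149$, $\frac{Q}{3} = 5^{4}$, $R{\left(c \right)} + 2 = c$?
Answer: $18883$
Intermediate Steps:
$R{\left(c \right)} = -2 + c$
$Q = 1875$ ($Q = 3 \cdot 5^{4} = 3 \cdot 625 = 1875$)
$C = -153$ ($C = -302 + 149 = -153$)
$m{\left(O \right)} = -153 + O$ ($m{\left(O \right)} = O - 153 = -153 + O$)
$L{\left(g \right)} = - g^{2}$ ($L{\left(g \right)} = g \left(-2 + 3\right) \left(- g\right) = g 1 \left(- g\right) = g \left(- g\right) = - g^{2}$)
$m{\left(Q \right)} - L{\left(131 \right)} = \left(-153 + 1875\right) - - 131^{2} = 1722 - \left(-1\right) 17161 = 1722 - -17161 = 1722 + 17161 = 18883$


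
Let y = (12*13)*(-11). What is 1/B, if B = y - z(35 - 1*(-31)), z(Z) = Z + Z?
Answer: -1/1848 ≈ -0.00054113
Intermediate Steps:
z(Z) = 2*Z
y = -1716 (y = 156*(-11) = -1716)
B = -1848 (B = -1716 - 2*(35 - 1*(-31)) = -1716 - 2*(35 + 31) = -1716 - 2*66 = -1716 - 1*132 = -1716 - 132 = -1848)
1/B = 1/(-1848) = -1/1848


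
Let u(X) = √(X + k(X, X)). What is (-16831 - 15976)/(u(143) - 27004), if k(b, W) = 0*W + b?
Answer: 442960114/364607865 + 32807*√286/729215730 ≈ 1.2157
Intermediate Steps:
k(b, W) = b (k(b, W) = 0 + b = b)
u(X) = √2*√X (u(X) = √(X + X) = √(2*X) = √2*√X)
(-16831 - 15976)/(u(143) - 27004) = (-16831 - 15976)/(√2*√143 - 27004) = -32807/(√286 - 27004) = -32807/(-27004 + √286)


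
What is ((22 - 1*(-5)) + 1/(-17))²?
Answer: 209764/289 ≈ 725.83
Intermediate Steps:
((22 - 1*(-5)) + 1/(-17))² = ((22 + 5) - 1/17)² = (27 - 1/17)² = (458/17)² = 209764/289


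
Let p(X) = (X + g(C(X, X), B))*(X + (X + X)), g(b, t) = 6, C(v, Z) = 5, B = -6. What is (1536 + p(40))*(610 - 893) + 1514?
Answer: -1995334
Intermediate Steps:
p(X) = 3*X*(6 + X) (p(X) = (X + 6)*(X + (X + X)) = (6 + X)*(X + 2*X) = (6 + X)*(3*X) = 3*X*(6 + X))
(1536 + p(40))*(610 - 893) + 1514 = (1536 + 3*40*(6 + 40))*(610 - 893) + 1514 = (1536 + 3*40*46)*(-283) + 1514 = (1536 + 5520)*(-283) + 1514 = 7056*(-283) + 1514 = -1996848 + 1514 = -1995334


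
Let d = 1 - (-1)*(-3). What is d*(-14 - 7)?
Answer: 42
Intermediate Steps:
d = -2 (d = 1 - 1*3 = 1 - 3 = -2)
d*(-14 - 7) = -2*(-14 - 7) = -2*(-21) = 42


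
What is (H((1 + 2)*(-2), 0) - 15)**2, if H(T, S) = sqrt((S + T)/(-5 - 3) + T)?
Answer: (30 - I*sqrt(21))**2/4 ≈ 219.75 - 68.739*I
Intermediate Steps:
H(T, S) = sqrt(-S/8 + 7*T/8) (H(T, S) = sqrt((S + T)/(-8) + T) = sqrt((S + T)*(-1/8) + T) = sqrt((-S/8 - T/8) + T) = sqrt(-S/8 + 7*T/8))
(H((1 + 2)*(-2), 0) - 15)**2 = (sqrt(-2*0 + 14*((1 + 2)*(-2)))/4 - 15)**2 = (sqrt(0 + 14*(3*(-2)))/4 - 15)**2 = (sqrt(0 + 14*(-6))/4 - 15)**2 = (sqrt(0 - 84)/4 - 15)**2 = (sqrt(-84)/4 - 15)**2 = ((2*I*sqrt(21))/4 - 15)**2 = (I*sqrt(21)/2 - 15)**2 = (-15 + I*sqrt(21)/2)**2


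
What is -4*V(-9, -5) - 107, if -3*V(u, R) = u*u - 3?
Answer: -3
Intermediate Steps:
V(u, R) = 1 - u**2/3 (V(u, R) = -(u*u - 3)/3 = -(u**2 - 3)/3 = -(-3 + u**2)/3 = 1 - u**2/3)
-4*V(-9, -5) - 107 = -4*(1 - 1/3*(-9)**2) - 107 = -4*(1 - 1/3*81) - 107 = -4*(1 - 27) - 107 = -4*(-26) - 107 = 104 - 107 = -3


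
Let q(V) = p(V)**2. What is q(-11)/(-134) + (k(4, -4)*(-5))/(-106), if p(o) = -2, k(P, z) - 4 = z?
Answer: -2/67 ≈ -0.029851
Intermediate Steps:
k(P, z) = 4 + z
q(V) = 4 (q(V) = (-2)**2 = 4)
q(-11)/(-134) + (k(4, -4)*(-5))/(-106) = 4/(-134) + ((4 - 4)*(-5))/(-106) = 4*(-1/134) + (0*(-5))*(-1/106) = -2/67 + 0*(-1/106) = -2/67 + 0 = -2/67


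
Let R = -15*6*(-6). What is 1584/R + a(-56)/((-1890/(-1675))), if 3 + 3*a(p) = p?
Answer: -82193/5670 ≈ -14.496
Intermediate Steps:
a(p) = -1 + p/3
R = 540 (R = -90*(-6) = 540)
1584/R + a(-56)/((-1890/(-1675))) = 1584/540 + (-1 + (1/3)*(-56))/((-1890/(-1675))) = 1584*(1/540) + (-1 - 56/3)/((-1890*(-1/1675))) = 44/15 - 59/(3*378/335) = 44/15 - 59/3*335/378 = 44/15 - 19765/1134 = -82193/5670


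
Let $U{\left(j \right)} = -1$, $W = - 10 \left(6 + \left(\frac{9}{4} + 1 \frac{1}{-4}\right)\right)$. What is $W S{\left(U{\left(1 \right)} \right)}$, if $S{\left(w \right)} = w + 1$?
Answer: $0$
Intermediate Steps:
$W = -80$ ($W = - 10 \left(6 + \left(9 \cdot \frac{1}{4} + 1 \left(- \frac{1}{4}\right)\right)\right) = - 10 \left(6 + \left(\frac{9}{4} - \frac{1}{4}\right)\right) = - 10 \left(6 + 2\right) = \left(-10\right) 8 = -80$)
$S{\left(w \right)} = 1 + w$
$W S{\left(U{\left(1 \right)} \right)} = - 80 \left(1 - 1\right) = \left(-80\right) 0 = 0$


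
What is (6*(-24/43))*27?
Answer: -3888/43 ≈ -90.419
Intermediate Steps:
(6*(-24/43))*27 = -144/43*27 = -3888/43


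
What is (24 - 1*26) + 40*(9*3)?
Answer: 1078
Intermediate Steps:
(24 - 1*26) + 40*(9*3) = (24 - 26) + 40*27 = -2 + 1080 = 1078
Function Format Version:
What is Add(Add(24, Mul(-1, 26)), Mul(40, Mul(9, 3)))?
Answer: 1078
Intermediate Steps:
Add(Add(24, Mul(-1, 26)), Mul(40, Mul(9, 3))) = Add(Add(24, -26), Mul(40, 27)) = Add(-2, 1080) = 1078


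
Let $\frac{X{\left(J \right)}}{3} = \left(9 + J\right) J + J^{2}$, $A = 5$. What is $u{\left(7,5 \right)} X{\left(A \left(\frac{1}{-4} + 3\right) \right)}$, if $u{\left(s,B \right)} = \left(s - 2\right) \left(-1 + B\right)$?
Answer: $\frac{60225}{2} \approx 30113.0$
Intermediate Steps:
$X{\left(J \right)} = 3 J^{2} + 3 J \left(9 + J\right)$ ($X{\left(J \right)} = 3 \left(\left(9 + J\right) J + J^{2}\right) = 3 \left(J \left(9 + J\right) + J^{2}\right) = 3 \left(J^{2} + J \left(9 + J\right)\right) = 3 J^{2} + 3 J \left(9 + J\right)$)
$u{\left(s,B \right)} = \left(-1 + B\right) \left(-2 + s\right)$ ($u{\left(s,B \right)} = \left(-2 + s\right) \left(-1 + B\right) = \left(-1 + B\right) \left(-2 + s\right)$)
$u{\left(7,5 \right)} X{\left(A \left(\frac{1}{-4} + 3\right) \right)} = \left(2 - 7 - 10 + 5 \cdot 7\right) 3 \cdot 5 \left(\frac{1}{-4} + 3\right) \left(9 + 2 \cdot 5 \left(\frac{1}{-4} + 3\right)\right) = \left(2 - 7 - 10 + 35\right) 3 \cdot 5 \left(- \frac{1}{4} + 3\right) \left(9 + 2 \cdot 5 \left(- \frac{1}{4} + 3\right)\right) = 20 \cdot 3 \cdot 5 \cdot \frac{11}{4} \left(9 + 2 \cdot 5 \cdot \frac{11}{4}\right) = 20 \cdot 3 \cdot \frac{55}{4} \left(9 + 2 \cdot \frac{55}{4}\right) = 20 \cdot 3 \cdot \frac{55}{4} \left(9 + \frac{55}{2}\right) = 20 \cdot 3 \cdot \frac{55}{4} \cdot \frac{73}{2} = 20 \cdot \frac{12045}{8} = \frac{60225}{2}$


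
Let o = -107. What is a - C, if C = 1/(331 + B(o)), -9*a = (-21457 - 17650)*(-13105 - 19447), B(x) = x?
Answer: -285154478345/2016 ≈ -1.4145e+8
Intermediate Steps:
a = -1273011064/9 (a = -(-21457 - 17650)*(-13105 - 19447)/9 = -(-39107)*(-32552)/9 = -1/9*1273011064 = -1273011064/9 ≈ -1.4145e+8)
C = 1/224 (C = 1/(331 - 107) = 1/224 ≈ 0.0044643)
a - C = -1273011064/9 - 1*1/224 = -1273011064/9 - 1/224 = -285154478345/2016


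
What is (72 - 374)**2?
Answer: 91204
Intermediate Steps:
(72 - 374)**2 = (-302)**2 = 91204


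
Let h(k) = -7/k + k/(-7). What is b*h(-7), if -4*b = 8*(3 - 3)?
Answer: 0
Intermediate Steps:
h(k) = -7/k - k/7 (h(k) = -7/k + k*(-⅐) = -7/k - k/7)
b = 0 (b = -2*(3 - 3) = -2*0 = -¼*0 = 0)
b*h(-7) = 0*(-7/(-7) - ⅐*(-7)) = 0*(-7*(-⅐) + 1) = 0*(1 + 1) = 0*2 = 0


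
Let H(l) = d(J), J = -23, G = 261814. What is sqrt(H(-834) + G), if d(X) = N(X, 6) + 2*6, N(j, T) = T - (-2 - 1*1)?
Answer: sqrt(261835) ≈ 511.70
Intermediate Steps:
N(j, T) = 3 + T (N(j, T) = T - (-2 - 1) = T - 1*(-3) = T + 3 = 3 + T)
d(X) = 21 (d(X) = (3 + 6) + 2*6 = 9 + 12 = 21)
H(l) = 21
sqrt(H(-834) + G) = sqrt(21 + 261814) = sqrt(261835)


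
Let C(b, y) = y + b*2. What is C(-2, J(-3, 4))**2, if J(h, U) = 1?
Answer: 9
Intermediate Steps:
C(b, y) = y + 2*b
C(-2, J(-3, 4))**2 = (1 + 2*(-2))**2 = (1 - 4)**2 = (-3)**2 = 9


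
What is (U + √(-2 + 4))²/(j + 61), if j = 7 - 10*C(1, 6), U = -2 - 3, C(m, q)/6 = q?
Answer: -27/292 + 5*√2/146 ≈ -0.044034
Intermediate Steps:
C(m, q) = 6*q
U = -5
j = -353 (j = 7 - 60*6 = 7 - 10*36 = 7 - 360 = -353)
(U + √(-2 + 4))²/(j + 61) = (-5 + √(-2 + 4))²/(-353 + 61) = (-5 + √2)²/(-292) = -(-5 + √2)²/292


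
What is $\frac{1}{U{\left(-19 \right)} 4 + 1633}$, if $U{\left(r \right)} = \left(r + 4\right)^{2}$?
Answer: $\frac{1}{2533} \approx 0.00039479$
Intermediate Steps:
$U{\left(r \right)} = \left(4 + r\right)^{2}$
$\frac{1}{U{\left(-19 \right)} 4 + 1633} = \frac{1}{\left(4 - 19\right)^{2} \cdot 4 + 1633} = \frac{1}{\left(-15\right)^{2} \cdot 4 + 1633} = \frac{1}{225 \cdot 4 + 1633} = \frac{1}{900 + 1633} = \frac{1}{2533}$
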